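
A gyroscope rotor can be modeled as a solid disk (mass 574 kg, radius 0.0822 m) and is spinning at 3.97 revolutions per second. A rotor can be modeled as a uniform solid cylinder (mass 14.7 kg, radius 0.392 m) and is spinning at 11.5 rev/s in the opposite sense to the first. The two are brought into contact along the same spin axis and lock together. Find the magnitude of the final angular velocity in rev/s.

|ω_f| ≈ 1.72 rev/s

The coupling torques are internal; angular momentum about the shared axis is conserved.
Moments of inertia: I_A = ½(574)(0.0822)² = 1.939 kg·m²; I_B = ½(14.7)(0.392)² = 1.129 kg·m².
Taking A's sense as positive: L = (1.939)(3.97) − (1.129)(11.5) = -5.290 kg·m²·rev/s.
Combined I = 1.939 + 1.129 = 3.069 kg·m².
ω_f = L / I = -5.290 / 3.069 = -1.724 rev/s.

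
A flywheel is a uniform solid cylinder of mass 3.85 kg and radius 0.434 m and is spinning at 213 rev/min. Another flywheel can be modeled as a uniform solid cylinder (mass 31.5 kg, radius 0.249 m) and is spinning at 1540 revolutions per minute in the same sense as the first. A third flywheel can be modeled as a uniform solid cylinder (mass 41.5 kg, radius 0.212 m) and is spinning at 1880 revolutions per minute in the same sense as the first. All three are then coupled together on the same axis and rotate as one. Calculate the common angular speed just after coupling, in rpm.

|ω_f| ≈ 1470 rpm

No external torque acts about the common axis, so total angular momentum is conserved.
Moments of inertia: I_A = ½(3.85)(0.434)² = 0.3626 kg·m²; I_B = ½(31.5)(0.249)² = 0.9765 kg·m²; I_C = ½(41.5)(0.212)² = 0.9326 kg·m².
Taking A's sense as positive: L = (0.3626)(213) + (0.9765)(1540) + (0.9326)(1880) = 3334 kg·m²·rpm.
Combined I = 0.3626 + 0.9765 + 0.9326 = 2.272 kg·m².
ω_f = L / I = 3334 / 2.272 = 1468 rpm.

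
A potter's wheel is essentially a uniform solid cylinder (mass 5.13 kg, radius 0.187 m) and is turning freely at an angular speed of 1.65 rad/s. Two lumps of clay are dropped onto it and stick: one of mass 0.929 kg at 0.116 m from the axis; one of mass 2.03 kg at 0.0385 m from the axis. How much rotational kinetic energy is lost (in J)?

energy lost ≈ 0.0180 J

The added mass arrives with no angular momentum about the axis, and any external torque about the axis is negligible, so the system's angular momentum is conserved.
I_p = ½(5.13)(0.187)² = 0.08970 kg·m².
Added inertia Σmr² = (0.929)(0.116)² + (2.03)(0.0385)² = 0.01551 kg·m²; I_f = 0.08970 + 0.01551 = 0.1052 kg·m².
ω_f = I_p ω_i / I_f = (0.08970)(1.65) / 0.1052 = 1.407 rad/s.
KE_i = ½(0.08970)(1.650 rad/s)² = 0.1221 J; KE_f = ½(0.1052)(1.407)² = 0.1041 J.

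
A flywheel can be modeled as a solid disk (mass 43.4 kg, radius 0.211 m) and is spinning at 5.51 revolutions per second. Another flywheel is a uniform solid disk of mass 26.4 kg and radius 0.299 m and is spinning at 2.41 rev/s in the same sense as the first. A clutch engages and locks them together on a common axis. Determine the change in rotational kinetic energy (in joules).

ΔKE ≈ -101 J

No external torque acts about the common axis, so total angular momentum is conserved.
Moments of inertia: I_A = ½(43.4)(0.211)² = 0.9661 kg·m²; I_B = ½(26.4)(0.299)² = 1.180 kg·m².
Taking A's sense as positive: L = (0.9661)(5.51) + (1.180)(2.41) = 8.167 kg·m²·rev/s.
Combined I = 0.9661 + 1.180 = 2.146 kg·m².
ω_f = L / I = 8.167 / 2.146 = 3.805 rev/s.
KE_i = ½ΣIω² = 714.3 J; KE_f = ½(2.146)(23.91)² = 613.5 J.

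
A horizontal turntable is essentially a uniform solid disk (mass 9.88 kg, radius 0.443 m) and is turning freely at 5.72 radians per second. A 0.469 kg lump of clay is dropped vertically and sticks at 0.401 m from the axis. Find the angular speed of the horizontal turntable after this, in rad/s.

ω_f ≈ 5.31 rad/s

No external torque acts about the axis; L_before = L_after.
I_p = ½(9.88)(0.443)² = 0.9695 kg·m².
Added inertia Σmr² = (0.469)(0.401)² = 0.07542 kg·m²; I_f = 0.9695 + 0.07542 = 1.045 kg·m².
ω_f = I_p ω_i / I_f = (0.9695)(5.72) / 1.045 = 5.307 rad/s.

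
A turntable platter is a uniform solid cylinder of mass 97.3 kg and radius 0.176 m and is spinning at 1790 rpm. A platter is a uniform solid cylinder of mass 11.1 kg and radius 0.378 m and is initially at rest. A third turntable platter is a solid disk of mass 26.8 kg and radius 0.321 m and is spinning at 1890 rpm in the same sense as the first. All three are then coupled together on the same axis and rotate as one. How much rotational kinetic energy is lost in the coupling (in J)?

No external torque acts about the common axis, so total angular momentum is conserved.
Moments of inertia: I_A = ½(97.3)(0.176)² = 1.507 kg·m²; I_B = ½(11.1)(0.378)² = 0.7930 kg·m²; I_C = ½(26.8)(0.321)² = 1.381 kg·m².
Taking A's sense as positive: L = (1.507)(1790) + (1.381)(1890) = 5307 kg·m²·rpm.
Combined I = 1.507 + 0.7930 + 1.381 = 3.681 kg·m².
ω_f = L / I = 5307 / 3.681 = 1442 rpm.
KE_i = ½ΣIω² = 53520 J; KE_f = ½(3.681)(151.0)² = 41960 J.

ΔKE lost ≈ 11600 J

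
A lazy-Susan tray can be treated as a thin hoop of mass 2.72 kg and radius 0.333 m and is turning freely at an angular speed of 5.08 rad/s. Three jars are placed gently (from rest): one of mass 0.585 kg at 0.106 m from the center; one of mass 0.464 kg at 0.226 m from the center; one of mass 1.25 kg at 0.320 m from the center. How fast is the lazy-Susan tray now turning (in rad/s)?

ω_f ≈ 3.33 rad/s

The added mass arrives with no angular momentum about the center, and any external torque about the center is negligible, so the system's angular momentum is conserved.
I_p = (2.72)(0.333)² = 0.3016 kg·m².
Added inertia Σmr² = (0.585)(0.106)² + (0.464)(0.226)² + (1.25)(0.320)² = 0.1583 kg·m²; I_f = 0.3016 + 0.1583 = 0.4599 kg·m².
ω_f = I_p ω_i / I_f = (0.3016)(5.08) / 0.4599 = 3.332 rad/s.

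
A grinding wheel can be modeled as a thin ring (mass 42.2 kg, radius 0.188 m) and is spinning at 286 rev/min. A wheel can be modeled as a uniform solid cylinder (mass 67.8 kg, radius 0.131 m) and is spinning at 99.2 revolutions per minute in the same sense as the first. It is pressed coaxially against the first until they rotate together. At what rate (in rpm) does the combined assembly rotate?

|ω_f| ≈ 234 rpm

The coupling torques are internal; angular momentum about the shared axis is conserved.
Moments of inertia: I_A = (42.2)(0.188)² = 1.492 kg·m²; I_B = ½(67.8)(0.131)² = 0.5818 kg·m².
Taking A's sense as positive: L = (1.492)(286) + (0.5818)(99.2) = 484.3 kg·m²·rpm.
Combined I = 1.492 + 0.5818 = 2.073 kg·m².
ω_f = L / I = 484.3 / 2.073 = 233.6 rpm.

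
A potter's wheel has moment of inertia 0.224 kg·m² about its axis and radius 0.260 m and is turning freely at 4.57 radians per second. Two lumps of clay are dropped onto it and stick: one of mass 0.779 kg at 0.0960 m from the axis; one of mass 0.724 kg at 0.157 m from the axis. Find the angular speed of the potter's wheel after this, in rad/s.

The added mass arrives with no angular momentum about the axis, and any external torque about the axis is negligible, so the system's angular momentum is conserved.
Added inertia Σmr² = (0.779)(0.0960)² + (0.724)(0.157)² = 0.02503 kg·m²; I_f = 0.2240 + 0.02503 = 0.2490 kg·m².
ω_f = I_p ω_i / I_f = (0.2240)(4.57) / 0.2490 = 4.111 rad/s.

ω_f ≈ 4.11 rad/s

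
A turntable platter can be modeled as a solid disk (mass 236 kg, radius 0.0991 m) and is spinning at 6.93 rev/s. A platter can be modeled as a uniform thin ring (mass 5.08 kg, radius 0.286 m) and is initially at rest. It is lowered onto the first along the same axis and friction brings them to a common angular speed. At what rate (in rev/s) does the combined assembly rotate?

The coupling torques are internal; angular momentum about the shared axis is conserved.
Moments of inertia: I_A = ½(236)(0.0991)² = 1.159 kg·m²; I_B = (5.08)(0.286)² = 0.4155 kg·m².
Taking A's sense as positive: L = (1.159)(6.93) = 8.031 kg·m²·rev/s.
Combined I = 1.159 + 0.4155 = 1.574 kg·m².
ω_f = L / I = 8.031 / 1.574 = 5.101 rev/s.

|ω_f| ≈ 5.10 rev/s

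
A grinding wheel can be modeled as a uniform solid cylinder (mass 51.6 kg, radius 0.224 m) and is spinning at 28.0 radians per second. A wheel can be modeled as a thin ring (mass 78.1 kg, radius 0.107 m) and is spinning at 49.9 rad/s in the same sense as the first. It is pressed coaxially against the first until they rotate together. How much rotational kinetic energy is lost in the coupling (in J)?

ΔKE lost ≈ 127 J

The coupling torques are internal; angular momentum about the shared axis is conserved.
Moments of inertia: I_A = ½(51.6)(0.224)² = 1.295 kg·m²; I_B = (78.1)(0.107)² = 0.8942 kg·m².
Taking A's sense as positive: L = (1.295)(28.0) + (0.8942)(49.9) = 80.87 kg·m²·rad/s.
Combined I = 1.295 + 0.8942 = 2.189 kg·m².
ω_f = L / I = 80.87 / 2.189 = 36.95 rad/s.
KE_i = ½ΣIω² = 1621 J; KE_f = ½(2.189)(36.95)² = 1494 J.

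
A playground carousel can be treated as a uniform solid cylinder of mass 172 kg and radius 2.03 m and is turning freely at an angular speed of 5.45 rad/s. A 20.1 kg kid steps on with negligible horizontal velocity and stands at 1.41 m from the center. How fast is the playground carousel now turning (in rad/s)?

ω_f ≈ 4.90 rad/s

The added mass arrives with no angular momentum about the center, and any external torque about the center is negligible, so the system's angular momentum is conserved.
I_p = ½(172)(2.03)² = 354.4 kg·m².
Added inertia Σmr² = (20.1)(1.41)² = 39.96 kg·m²; I_f = 354.4 + 39.96 = 394.4 kg·m².
ω_f = I_p ω_i / I_f = (354.4)(5.45) / 394.4 = 4.898 rad/s.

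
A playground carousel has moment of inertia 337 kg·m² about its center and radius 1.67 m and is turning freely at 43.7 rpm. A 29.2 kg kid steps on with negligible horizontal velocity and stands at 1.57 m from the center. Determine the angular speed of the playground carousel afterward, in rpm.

ω_f ≈ 36.0 rpm

No external torque acts about the center; L_before = L_after.
Added inertia Σmr² = (29.2)(1.57)² = 71.98 kg·m²; I_f = 337.0 + 71.98 = 409.0 kg·m².
ω_f = I_p ω_i / I_f = (337.0)(43.7) / 409.0 = 36.01 rpm.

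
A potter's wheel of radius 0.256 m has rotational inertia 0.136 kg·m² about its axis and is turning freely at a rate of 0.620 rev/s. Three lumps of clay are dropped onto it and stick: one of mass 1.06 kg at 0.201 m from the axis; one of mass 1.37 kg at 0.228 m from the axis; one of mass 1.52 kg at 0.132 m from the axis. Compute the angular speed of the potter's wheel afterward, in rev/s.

The added mass arrives with no angular momentum about the axis, and any external torque about the axis is negligible, so the system's angular momentum is conserved.
Added inertia Σmr² = (1.06)(0.201)² + (1.37)(0.228)² + (1.52)(0.132)² = 0.1405 kg·m²; I_f = 0.1360 + 0.1405 = 0.2765 kg·m².
ω_f = I_p ω_i / I_f = (0.1360)(0.620) / 0.2765 = 0.3049 rev/s.

ω_f ≈ 0.305 rev/s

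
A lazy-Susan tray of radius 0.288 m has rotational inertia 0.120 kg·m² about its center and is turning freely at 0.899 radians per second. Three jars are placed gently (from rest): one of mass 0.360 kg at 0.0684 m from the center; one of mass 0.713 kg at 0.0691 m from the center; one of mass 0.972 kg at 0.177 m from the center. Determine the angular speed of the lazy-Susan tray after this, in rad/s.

No external torque acts about the center; L_before = L_after.
Added inertia Σmr² = (0.360)(0.0684)² + (0.713)(0.0691)² + (0.972)(0.177)² = 0.03554 kg·m²; I_f = 0.1200 + 0.03554 = 0.1555 kg·m².
ω_f = I_p ω_i / I_f = (0.1200)(0.899) / 0.1555 = 0.6936 rad/s.

ω_f ≈ 0.694 rad/s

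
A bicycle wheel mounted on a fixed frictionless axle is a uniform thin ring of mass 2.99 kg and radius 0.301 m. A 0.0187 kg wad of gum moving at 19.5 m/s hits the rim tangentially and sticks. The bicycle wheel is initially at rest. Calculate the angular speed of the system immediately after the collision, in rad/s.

The axle reaction passes through the axle and exerts no torque about it; angular momentum about the axle is conserved through the impact.
I_p = (2.99)(0.301)² = 0.2709 kg·m². Taking the sense of the wad of gum's angular momentum as positive, L_{wad} = m v R = (0.0187)(19.5)(0.301) = 0.1098 kg·m²/s.
L_i = 0 + 0.1098 = 0.1098 kg·m²/s.
After sticking, I_f = I_p + m R² = 0.2709 + (0.0187)(0.301)² = 0.2726 kg·m².
ω_f = L_i / I_f = 0.1098 / 0.2726 = 0.4027 rad/s.

|ω_f| ≈ 0.403 rad/s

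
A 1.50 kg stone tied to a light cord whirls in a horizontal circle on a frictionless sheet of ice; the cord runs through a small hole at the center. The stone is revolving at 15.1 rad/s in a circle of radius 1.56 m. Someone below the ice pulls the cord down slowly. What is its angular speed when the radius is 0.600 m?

The constraining force is radial, so m r² ω about the center is conserved.
ω₂ = ω₁ (r₁/r₂)² = (15.1)(1.56/0.600)² = 102.1 rad/s.

ω₂ ≈ 102 rad/s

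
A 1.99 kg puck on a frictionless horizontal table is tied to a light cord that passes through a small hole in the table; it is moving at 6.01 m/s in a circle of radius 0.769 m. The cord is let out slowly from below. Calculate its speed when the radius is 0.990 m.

The only horizontal force on the mass is along the cord (radial), so it exerts no torque about the hole and angular momentum m v r is conserved.
v₂ = v₁ r₁ / r₂ = (6.01)(0.769) / (0.990) = 4.668 m/s.

v₂ ≈ 4.67 m/s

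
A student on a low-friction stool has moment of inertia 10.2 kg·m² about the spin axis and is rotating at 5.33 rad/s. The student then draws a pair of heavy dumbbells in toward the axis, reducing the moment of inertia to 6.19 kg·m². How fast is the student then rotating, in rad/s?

ω₂ ≈ 8.78 rad/s

Angular momentum about the spin axis is conserved since the torque about it is zero.
ω₂ = I₁ω₁ / I₂ = (10.20)(5.33 rad/s) / (6.190) = 8.783 rad/s.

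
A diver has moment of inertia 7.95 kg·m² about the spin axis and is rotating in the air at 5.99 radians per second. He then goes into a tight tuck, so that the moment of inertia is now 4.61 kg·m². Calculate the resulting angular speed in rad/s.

With no external torque about the axis, L is conserved: I₁ω₁ = I₂ω₂.
ω₂ = I₁ω₁ / I₂ = (7.950)(5.99 rad/s) / (4.610) = 10.33 rad/s.

ω₂ ≈ 10.3 rad/s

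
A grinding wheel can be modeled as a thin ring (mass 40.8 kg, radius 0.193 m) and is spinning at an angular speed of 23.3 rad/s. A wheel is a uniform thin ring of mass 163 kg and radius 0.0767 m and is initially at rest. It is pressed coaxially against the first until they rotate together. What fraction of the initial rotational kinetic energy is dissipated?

fraction ≈ 0.387

No external torque acts about the common axis, so total angular momentum is conserved.
Moments of inertia: I_A = (40.8)(0.193)² = 1.520 kg·m²; I_B = (163)(0.0767)² = 0.9589 kg·m².
Taking A's sense as positive: L = (1.520)(23.3) = 35.41 kg·m²·rad/s.
Combined I = 1.520 + 0.9589 = 2.479 kg·m².
ω_f = L / I = 35.41 / 2.479 = 14.29 rad/s.
KE_i = ½ΣIω² = 412.5 J; KE_f = ½(2.479)(14.29)² = 252.9 J.
Fraction dissipated = (KE_i − KE_f)/KE_i = 0.3869.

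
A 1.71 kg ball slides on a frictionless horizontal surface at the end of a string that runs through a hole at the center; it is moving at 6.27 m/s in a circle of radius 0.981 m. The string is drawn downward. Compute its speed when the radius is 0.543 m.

The only horizontal force on the mass is along the cord (radial), so it exerts no torque about the hole and angular momentum m v r is conserved.
v₂ = v₁ r₁ / r₂ = (6.27)(0.981) / (0.543) = 11.33 m/s.

v₂ ≈ 11.3 m/s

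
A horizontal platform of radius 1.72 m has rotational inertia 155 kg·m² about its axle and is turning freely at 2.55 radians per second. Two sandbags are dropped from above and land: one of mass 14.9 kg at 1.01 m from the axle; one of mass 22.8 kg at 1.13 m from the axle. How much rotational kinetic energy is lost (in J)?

No external torque acts about the axle; L_before = L_after.
Added inertia Σmr² = (14.9)(1.01)² + (22.8)(1.13)² = 44.31 kg·m²; I_f = 155.0 + 44.31 = 199.3 kg·m².
ω_f = I_p ω_i / I_f = (155.0)(2.55) / 199.3 = 1.983 rad/s.
KE_i = ½(155.0)(2.550 rad/s)² = 503.9 J; KE_f = ½(199.3)(1.983)² = 391.9 J.

energy lost ≈ 112 J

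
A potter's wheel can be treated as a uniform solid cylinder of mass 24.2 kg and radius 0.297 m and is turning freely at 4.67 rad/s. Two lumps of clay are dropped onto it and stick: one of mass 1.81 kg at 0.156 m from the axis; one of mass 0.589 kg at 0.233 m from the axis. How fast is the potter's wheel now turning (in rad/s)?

ω_f ≈ 4.36 rad/s

No external torque acts about the axis; L_before = L_after.
I_p = ½(24.2)(0.297)² = 1.067 kg·m².
Added inertia Σmr² = (1.81)(0.156)² + (0.589)(0.233)² = 0.07602 kg·m²; I_f = 1.067 + 0.07602 = 1.143 kg·m².
ω_f = I_p ω_i / I_f = (1.067)(4.67) / 1.143 = 4.359 rad/s.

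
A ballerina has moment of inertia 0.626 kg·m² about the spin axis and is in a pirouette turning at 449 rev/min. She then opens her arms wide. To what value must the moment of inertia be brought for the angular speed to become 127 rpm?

I₂ ≈ 2.21 kg·m²

Angular momentum about the spin axis is conserved since the torque about it is zero.
I₂ = I₁ω₁ / ω₂ = (0.626)(449) / (127) = 2.213 kg·m².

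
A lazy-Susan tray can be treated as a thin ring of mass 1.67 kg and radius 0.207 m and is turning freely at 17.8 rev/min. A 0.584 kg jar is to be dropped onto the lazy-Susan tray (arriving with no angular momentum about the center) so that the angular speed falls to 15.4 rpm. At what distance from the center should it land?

No external torque acts about the center; L_before = L_after.
I_p = (1.67)(0.207)² = 0.07156 kg·m².
I_p ω_i = (I_p + m r²) ω_f ⇒ m r² = I_p(ω_i/ω_f − 1) = 0.07156(17.8/15.4 − 1) = 0.01115 kg·m².
r = √(0.01115/0.584) = 0.1382 m.

r ≈ 0.138 m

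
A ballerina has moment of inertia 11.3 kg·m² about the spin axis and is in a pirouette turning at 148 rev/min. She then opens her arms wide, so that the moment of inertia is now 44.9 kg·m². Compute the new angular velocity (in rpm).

With no external torque about the axis, L is conserved: I₁ω₁ = I₂ω₂.
ω₂ = I₁ω₁ / I₂ = (11.30)(148 rpm) / (44.90) = 37.25 rpm.

ω₂ ≈ 37.2 rpm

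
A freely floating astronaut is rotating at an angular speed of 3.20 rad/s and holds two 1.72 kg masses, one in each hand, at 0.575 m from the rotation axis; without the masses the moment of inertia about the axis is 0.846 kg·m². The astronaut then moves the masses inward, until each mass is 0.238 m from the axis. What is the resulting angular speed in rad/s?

ω₂ ≈ 6.10 rad/s

With no external torque about the axis, L is conserved: I₁ω₁ = I₂ω₂.
I₁ = 0.846 + 2(1.72)(0.575)² = 1.983 kg·m²; I₂ = 0.846 + 2(1.72)(0.238)² = 1.041 kg·m².
ω₂ = I₁ω₁ / I₂ = (1.983)(3.20 rad/s) / (1.041) = 6.098 rad/s.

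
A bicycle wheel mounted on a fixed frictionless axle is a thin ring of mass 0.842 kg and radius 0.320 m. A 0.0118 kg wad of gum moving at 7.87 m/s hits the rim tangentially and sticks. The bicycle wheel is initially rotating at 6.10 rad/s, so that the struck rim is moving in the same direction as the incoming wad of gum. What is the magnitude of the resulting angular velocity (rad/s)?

|ω_f| ≈ 6.36 rad/s

About the axle the impulsive forces during the collision are internal, so angular momentum about that axis is conserved.
I_p = (0.842)(0.320)² = 0.08622 kg·m². Taking the sense of the wad of gum's angular momentum as positive, L_{wad} = m v R = (0.0118)(7.87)(0.320) = 0.02972 kg·m²/s.
L_i = +I_p ω_p + m v R = +(0.08622)(6.10) + 0.02972 = 0.5557 kg·m²/s.
After sticking, I_f = I_p + m R² = 0.08622 + (0.0118)(0.320)² = 0.08743 kg·m².
ω_f = L_i / I_f = 0.5557 / 0.08743 = 6.356 rad/s.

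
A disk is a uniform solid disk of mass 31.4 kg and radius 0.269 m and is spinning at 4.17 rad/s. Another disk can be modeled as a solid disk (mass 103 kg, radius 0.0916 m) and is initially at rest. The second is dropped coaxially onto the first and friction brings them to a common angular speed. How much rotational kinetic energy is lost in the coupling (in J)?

ΔKE lost ≈ 2.72 J

No external torque acts about the common axis, so total angular momentum is conserved.
Moments of inertia: I_A = ½(31.4)(0.269)² = 1.136 kg·m²; I_B = ½(103)(0.0916)² = 0.4321 kg·m².
Taking A's sense as positive: L = (1.136)(4.17) = 4.737 kg·m²·rad/s.
Combined I = 1.136 + 0.4321 = 1.568 kg·m².
ω_f = L / I = 4.737 / 1.568 = 3.021 rad/s.
KE_i = ½ΣIω² = 9.877 J; KE_f = ½(1.568)(3.021)² = 7.156 J.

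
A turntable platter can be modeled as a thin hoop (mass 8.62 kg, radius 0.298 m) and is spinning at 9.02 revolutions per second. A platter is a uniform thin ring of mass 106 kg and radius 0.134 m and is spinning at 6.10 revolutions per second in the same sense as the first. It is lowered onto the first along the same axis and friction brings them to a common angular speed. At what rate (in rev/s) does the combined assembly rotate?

|ω_f| ≈ 6.94 rev/s

The coupling torques are internal; angular momentum about the shared axis is conserved.
Moments of inertia: I_A = (8.62)(0.298)² = 0.7655 kg·m²; I_B = (106)(0.134)² = 1.903 kg·m².
Taking A's sense as positive: L = (0.7655)(9.02) + (1.903)(6.10) = 18.52 kg·m²·rev/s.
Combined I = 0.7655 + 1.903 = 2.669 kg·m².
ω_f = L / I = 18.52 / 2.669 = 6.938 rev/s.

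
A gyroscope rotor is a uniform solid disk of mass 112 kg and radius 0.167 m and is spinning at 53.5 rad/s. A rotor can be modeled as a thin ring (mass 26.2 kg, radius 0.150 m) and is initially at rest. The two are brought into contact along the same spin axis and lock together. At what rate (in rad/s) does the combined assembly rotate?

|ω_f| ≈ 38.8 rad/s

No external torque acts about the common axis, so total angular momentum is conserved.
Moments of inertia: I_A = ½(112)(0.167)² = 1.562 kg·m²; I_B = (26.2)(0.150)² = 0.5895 kg·m².
Taking A's sense as positive: L = (1.562)(53.5) = 83.56 kg·m²·rad/s.
Combined I = 1.562 + 0.5895 = 2.151 kg·m².
ω_f = L / I = 83.56 / 2.151 = 38.84 rad/s.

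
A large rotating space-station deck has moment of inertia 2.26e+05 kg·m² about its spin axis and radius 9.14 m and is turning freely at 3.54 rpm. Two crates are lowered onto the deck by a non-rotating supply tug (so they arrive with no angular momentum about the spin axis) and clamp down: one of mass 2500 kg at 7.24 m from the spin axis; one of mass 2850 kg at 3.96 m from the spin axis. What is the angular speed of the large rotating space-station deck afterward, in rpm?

The added mass arrives with no angular momentum about the spin axis, and any external torque about the spin axis is negligible, so the system's angular momentum is conserved.
Added inertia Σmr² = (2500)(7.24)² + (2850)(3.96)² = 1.757e+05 kg·m²; I_f = 2.260e+05 + 1.757e+05 = 4.017e+05 kg·m².
ω_f = I_p ω_i / I_f = (2.260e+05)(3.54) / 4.017e+05 = 1.991 rpm.

ω_f ≈ 1.99 rpm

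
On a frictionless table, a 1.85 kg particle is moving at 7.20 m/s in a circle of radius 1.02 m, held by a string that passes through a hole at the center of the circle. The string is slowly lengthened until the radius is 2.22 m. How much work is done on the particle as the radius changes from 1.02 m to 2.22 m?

W ≈ -37.8 J

Central (radial) force ⇒ zero torque about the center ⇒ m v r is constant.
v₂ = v₁ r₁ / r₂ = (7.20)(1.02) / (2.22) = 3.308 m/s.
W = ΔKE = ½m(v₂² − v₁²) = -37.83 J.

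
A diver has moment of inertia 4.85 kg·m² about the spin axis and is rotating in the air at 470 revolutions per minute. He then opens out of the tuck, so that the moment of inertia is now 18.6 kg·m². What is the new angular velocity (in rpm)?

ω₂ ≈ 123 rpm

No external torque acts about the spin axis, so angular momentum is conserved.
ω₂ = I₁ω₁ / I₂ = (4.850)(470 rpm) / (18.60) = 122.6 rpm.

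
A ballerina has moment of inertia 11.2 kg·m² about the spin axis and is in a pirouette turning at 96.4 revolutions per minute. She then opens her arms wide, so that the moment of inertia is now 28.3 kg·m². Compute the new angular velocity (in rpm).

ω₂ ≈ 38.2 rpm

With no external torque about the axis, L is conserved: I₁ω₁ = I₂ω₂.
ω₂ = I₁ω₁ / I₂ = (11.20)(96.4 rpm) / (28.30) = 38.15 rpm.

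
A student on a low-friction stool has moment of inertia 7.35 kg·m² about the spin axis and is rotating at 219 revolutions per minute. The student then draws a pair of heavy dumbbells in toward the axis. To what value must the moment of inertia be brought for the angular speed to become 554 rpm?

I₂ ≈ 2.91 kg·m²

No external torque acts about the spin axis, so angular momentum is conserved.
I₂ = I₁ω₁ / ω₂ = (7.35)(219) / (554) = 2.906 kg·m².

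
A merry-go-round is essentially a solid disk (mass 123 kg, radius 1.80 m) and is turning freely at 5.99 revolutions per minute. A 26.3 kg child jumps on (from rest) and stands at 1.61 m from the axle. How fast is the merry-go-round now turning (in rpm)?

The added mass arrives with no angular momentum about the axle, and any external torque about the axle is negligible, so the system's angular momentum is conserved.
I_p = ½(123)(1.80)² = 199.3 kg·m².
Added inertia Σmr² = (26.3)(1.61)² = 68.17 kg·m²; I_f = 199.3 + 68.17 = 267.4 kg·m².
ω_f = I_p ω_i / I_f = (199.3)(5.99) / 267.4 = 4.463 rpm.

ω_f ≈ 4.46 rpm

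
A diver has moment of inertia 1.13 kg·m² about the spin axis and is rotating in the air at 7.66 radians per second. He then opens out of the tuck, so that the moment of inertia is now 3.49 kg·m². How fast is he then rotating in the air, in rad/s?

Angular momentum about the spin axis is conserved since the torque about it is zero.
ω₂ = I₁ω₁ / I₂ = (1.130)(7.66 rad/s) / (3.490) = 2.480 rad/s.

ω₂ ≈ 2.48 rad/s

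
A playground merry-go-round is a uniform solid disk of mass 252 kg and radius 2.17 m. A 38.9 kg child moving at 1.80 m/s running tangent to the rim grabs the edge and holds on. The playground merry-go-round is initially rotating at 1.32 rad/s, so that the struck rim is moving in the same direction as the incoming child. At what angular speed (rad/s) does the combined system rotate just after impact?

|ω_f| ≈ 1.20 rad/s

About the axle the impulsive forces during the collision are internal, so angular momentum about that axis is conserved.
I_p = ½(252)(2.17)² = 593.3 kg·m². Taking the sense of the child's angular momentum as positive, L_{child} = m v R = (38.9)(1.80)(2.17) = 151.9 kg·m²/s.
L_i = +I_p ω_p + m v R = +(593.3)(1.32) + 151.9 = 935.1 kg·m²/s.
After sticking, I_f = I_p + m R² = 593.3 + (38.9)(2.17)² = 776.5 kg·m².
ω_f = L_i / I_f = 935.1 / 776.5 = 1.204 rad/s.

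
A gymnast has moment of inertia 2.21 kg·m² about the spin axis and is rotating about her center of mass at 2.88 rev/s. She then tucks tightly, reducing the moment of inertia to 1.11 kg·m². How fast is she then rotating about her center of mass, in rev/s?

Angular momentum about the spin axis is conserved since the torque about it is zero.
ω₂ = I₁ω₁ / I₂ = (2.210)(2.88 rev/s) / (1.110) = 5.734 rev/s.

ω₂ ≈ 5.73 rev/s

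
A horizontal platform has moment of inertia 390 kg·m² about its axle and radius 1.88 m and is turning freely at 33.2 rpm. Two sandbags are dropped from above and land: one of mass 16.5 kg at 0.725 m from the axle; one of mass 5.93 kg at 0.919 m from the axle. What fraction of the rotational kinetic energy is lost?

fraction ≈ 0.0339

No external torque acts about the axle; L_before = L_after.
Added inertia Σmr² = (16.5)(0.725)² + (5.93)(0.919)² = 13.68 kg·m²; I_f = 390.0 + 13.68 = 403.7 kg·m².
ω_f = I_p ω_i / I_f = (390.0)(33.2) / 403.7 = 32.07 rpm.
KE_i = ½(390.0)(3.477 rad/s)² = 2357 J; KE_f = ½(403.7)(3.359)² = 2277 J.
Fraction lost = 0.03389.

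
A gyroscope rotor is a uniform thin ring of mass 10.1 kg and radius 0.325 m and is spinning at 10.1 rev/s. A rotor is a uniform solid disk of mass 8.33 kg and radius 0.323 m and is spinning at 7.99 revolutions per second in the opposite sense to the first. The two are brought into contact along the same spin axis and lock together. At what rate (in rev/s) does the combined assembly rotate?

|ω_f| ≈ 4.86 rev/s

No external torque acts about the common axis, so total angular momentum is conserved.
Moments of inertia: I_A = (10.1)(0.325)² = 1.067 kg·m²; I_B = ½(8.33)(0.323)² = 0.4345 kg·m².
Taking A's sense as positive: L = (1.067)(10.1) − (0.4345)(7.99) = 7.303 kg·m²·rev/s.
Combined I = 1.067 + 0.4345 = 1.501 kg·m².
ω_f = L / I = 7.303 / 1.501 = 4.864 rev/s.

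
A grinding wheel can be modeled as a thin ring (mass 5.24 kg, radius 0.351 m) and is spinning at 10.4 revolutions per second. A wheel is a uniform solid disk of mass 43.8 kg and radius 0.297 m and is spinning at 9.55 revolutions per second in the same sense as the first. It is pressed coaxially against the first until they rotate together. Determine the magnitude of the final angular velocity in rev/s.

|ω_f| ≈ 9.76 rev/s

The coupling torques are internal; angular momentum about the shared axis is conserved.
Moments of inertia: I_A = (5.24)(0.351)² = 0.6456 kg·m²; I_B = ½(43.8)(0.297)² = 1.932 kg·m².
Taking A's sense as positive: L = (0.6456)(10.4) + (1.932)(9.55) = 25.16 kg·m²·rev/s.
Combined I = 0.6456 + 1.932 = 2.577 kg·m².
ω_f = L / I = 25.16 / 2.577 = 9.763 rev/s.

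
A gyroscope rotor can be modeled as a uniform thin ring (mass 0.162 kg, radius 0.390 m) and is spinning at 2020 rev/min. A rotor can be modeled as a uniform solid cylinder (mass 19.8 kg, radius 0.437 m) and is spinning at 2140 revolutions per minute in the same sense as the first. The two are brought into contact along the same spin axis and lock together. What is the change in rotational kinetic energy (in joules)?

No external torque acts about the common axis, so total angular momentum is conserved.
Moments of inertia: I_A = (0.162)(0.390)² = 0.02464 kg·m²; I_B = ½(19.8)(0.437)² = 1.891 kg·m².
Taking A's sense as positive: L = (0.02464)(2020) + (1.891)(2140) = 4096 kg·m²·rpm.
Combined I = 0.02464 + 1.891 = 1.915 kg·m².
ω_f = L / I = 4096 / 1.915 = 2138 rpm.
KE_i = ½ΣIω² = 48020 J; KE_f = ½(1.915)(223.9)² = 48020 J.

ΔKE ≈ -1.92 J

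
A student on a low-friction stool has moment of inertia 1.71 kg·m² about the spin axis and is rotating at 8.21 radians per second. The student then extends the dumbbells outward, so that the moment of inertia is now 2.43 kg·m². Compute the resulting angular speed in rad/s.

ω₂ ≈ 5.78 rad/s

No external torque acts about the spin axis, so angular momentum is conserved.
ω₂ = I₁ω₁ / I₂ = (1.710)(8.21 rad/s) / (2.430) = 5.777 rad/s.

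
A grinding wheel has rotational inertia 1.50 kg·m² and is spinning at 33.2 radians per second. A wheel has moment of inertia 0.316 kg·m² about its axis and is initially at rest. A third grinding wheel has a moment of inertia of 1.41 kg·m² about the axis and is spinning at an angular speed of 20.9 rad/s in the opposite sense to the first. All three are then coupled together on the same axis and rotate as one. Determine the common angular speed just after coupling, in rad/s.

No external torque acts about the common axis, so total angular momentum is conserved.
Taking A's sense as positive: L = (1.500)(33.2) − (1.410)(20.9) = 20.33 kg·m²·rad/s.
Combined I = 1.500 + 0.3160 + 1.410 = 3.226 kg·m².
ω_f = L / I = 20.33 / 3.226 = 6.302 rad/s.

|ω_f| ≈ 6.30 rad/s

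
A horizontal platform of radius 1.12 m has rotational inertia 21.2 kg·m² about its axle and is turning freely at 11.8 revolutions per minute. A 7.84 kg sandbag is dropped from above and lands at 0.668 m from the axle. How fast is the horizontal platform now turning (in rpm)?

The added mass arrives with no angular momentum about the axle, and any external torque about the axle is negligible, so the system's angular momentum is conserved.
Added inertia Σmr² = (7.84)(0.668)² = 3.498 kg·m²; I_f = 21.20 + 3.498 = 24.70 kg·m².
ω_f = I_p ω_i / I_f = (21.20)(11.8) / 24.70 = 10.13 rpm.

ω_f ≈ 10.1 rpm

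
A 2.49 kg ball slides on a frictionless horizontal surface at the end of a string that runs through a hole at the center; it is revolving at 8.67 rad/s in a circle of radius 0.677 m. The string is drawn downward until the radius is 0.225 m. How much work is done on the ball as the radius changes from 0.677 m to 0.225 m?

W ≈ 345 J

The constraining force is radial, so m r² ω about the center is conserved.
ω₂ = ω₁ (r₁/r₂)² = (8.67)(0.677/0.225)² = 78.49 rad/s.
W = ΔKE = ½m(v₂² − v₁²) = 345.4 J.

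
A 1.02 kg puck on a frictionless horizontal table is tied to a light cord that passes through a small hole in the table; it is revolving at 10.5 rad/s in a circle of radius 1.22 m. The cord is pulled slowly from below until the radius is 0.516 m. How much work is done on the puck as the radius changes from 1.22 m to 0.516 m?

The constraining force is radial, so m r² ω about the center is conserved.
ω₂ = ω₁ (r₁/r₂)² = (10.5)(1.22/0.516)² = 58.70 rad/s.
W = ΔKE = ½m(v₂² − v₁²) = 384.1 J.

W ≈ 384 J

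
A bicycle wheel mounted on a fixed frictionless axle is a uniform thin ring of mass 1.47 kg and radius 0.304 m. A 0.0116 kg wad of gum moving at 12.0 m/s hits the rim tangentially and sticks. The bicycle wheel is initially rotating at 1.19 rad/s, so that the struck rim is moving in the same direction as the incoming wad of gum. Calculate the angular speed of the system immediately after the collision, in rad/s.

|ω_f| ≈ 1.49 rad/s

The axle reaction passes through the axle and exerts no torque about it; angular momentum about the axle is conserved through the impact.
I_p = (1.47)(0.304)² = 0.1359 kg·m². Taking the sense of the wad of gum's angular momentum as positive, L_{wad} = m v R = (0.0116)(12.0)(0.304) = 0.04232 kg·m²/s.
L_i = +I_p ω_p + m v R = +(0.1359)(1.19) + 0.04232 = 0.2040 kg·m²/s.
After sticking, I_f = I_p + m R² = 0.1359 + (0.0116)(0.304)² = 0.1369 kg·m².
ω_f = L_i / I_f = 0.2040 / 0.1369 = 1.490 rad/s.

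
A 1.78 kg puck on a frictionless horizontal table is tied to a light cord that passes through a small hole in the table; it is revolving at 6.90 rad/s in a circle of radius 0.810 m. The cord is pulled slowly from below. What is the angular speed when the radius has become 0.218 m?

No torque about the axis ⇒ m r₁² ω₁ = m r₂² ω₂.
ω₂ = ω₁ (r₁/r₂)² = (6.90)(0.810/0.218)² = 95.26 rad/s.

ω₂ ≈ 95.3 rad/s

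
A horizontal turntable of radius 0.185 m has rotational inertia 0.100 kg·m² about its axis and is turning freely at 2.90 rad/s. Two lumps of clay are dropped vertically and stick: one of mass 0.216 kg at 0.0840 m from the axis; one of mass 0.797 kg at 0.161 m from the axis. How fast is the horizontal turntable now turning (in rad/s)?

ω_f ≈ 2.37 rad/s

The added mass arrives with no angular momentum about the axis, and any external torque about the axis is negligible, so the system's angular momentum is conserved.
Added inertia Σmr² = (0.216)(0.0840)² + (0.797)(0.161)² = 0.02218 kg·m²; I_f = 0.1000 + 0.02218 = 0.1222 kg·m².
ω_f = I_p ω_i / I_f = (0.1000)(2.90) / 0.1222 = 2.373 rad/s.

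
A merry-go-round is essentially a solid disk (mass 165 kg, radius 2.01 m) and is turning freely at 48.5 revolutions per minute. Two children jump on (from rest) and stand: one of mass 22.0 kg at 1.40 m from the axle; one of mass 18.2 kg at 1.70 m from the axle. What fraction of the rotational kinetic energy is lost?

The added mass arrives with no angular momentum about the axle, and any external torque about the axle is negligible, so the system's angular momentum is conserved.
I_p = ½(165)(2.01)² = 333.3 kg·m².
Added inertia Σmr² = (22.0)(1.40)² + (18.2)(1.70)² = 95.72 kg·m²; I_f = 333.3 + 95.72 = 429.0 kg·m².
ω_f = I_p ω_i / I_f = (333.3)(48.5) / 429.0 = 37.68 rpm.
KE_i = ½(333.3)(5.079 rad/s)² = 4299 J; KE_f = ½(429.0)(3.946)² = 3340 J.
Fraction lost = 0.2231.

fraction ≈ 0.223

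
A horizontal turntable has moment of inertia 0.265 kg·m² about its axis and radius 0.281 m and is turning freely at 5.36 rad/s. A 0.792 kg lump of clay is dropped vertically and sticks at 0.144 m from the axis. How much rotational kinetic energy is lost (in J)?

The added mass arrives with no angular momentum about the axis, and any external torque about the axis is negligible, so the system's angular momentum is conserved.
Added inertia Σmr² = (0.792)(0.144)² = 0.01642 kg·m²; I_f = 0.2650 + 0.01642 = 0.2814 kg·m².
ω_f = I_p ω_i / I_f = (0.2650)(5.36) / 0.2814 = 5.047 rad/s.
KE_i = ½(0.2650)(5.360 rad/s)² = 3.807 J; KE_f = ½(0.2814)(5.047)² = 3.585 J.

energy lost ≈ 0.222 J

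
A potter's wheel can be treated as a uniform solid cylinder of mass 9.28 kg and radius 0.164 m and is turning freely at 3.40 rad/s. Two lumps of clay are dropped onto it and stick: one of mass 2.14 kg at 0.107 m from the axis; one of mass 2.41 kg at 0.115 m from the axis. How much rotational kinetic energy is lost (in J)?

energy lost ≈ 0.224 J

The added mass arrives with no angular momentum about the axis, and any external torque about the axis is negligible, so the system's angular momentum is conserved.
I_p = ½(9.28)(0.164)² = 0.1248 kg·m².
Added inertia Σmr² = (2.14)(0.107)² + (2.41)(0.115)² = 0.05637 kg·m²; I_f = 0.1248 + 0.05637 = 0.1812 kg·m².
ω_f = I_p ω_i / I_f = (0.1248)(3.40) / 0.1812 = 2.342 rad/s.
KE_i = ½(0.1248)(3.400 rad/s)² = 0.7213 J; KE_f = ½(0.1812)(2.342)² = 0.4969 J.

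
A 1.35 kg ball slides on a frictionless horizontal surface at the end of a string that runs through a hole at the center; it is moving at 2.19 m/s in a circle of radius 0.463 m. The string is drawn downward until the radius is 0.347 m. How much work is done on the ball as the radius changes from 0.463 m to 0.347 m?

Central (radial) force ⇒ zero torque about the center ⇒ m v r is constant.
v₂ = v₁ r₁ / r₂ = (2.19)(0.463) / (0.347) = 2.922 m/s.
W = ΔKE = ½m(v₂² − v₁²) = 2.526 J.

W ≈ 2.53 J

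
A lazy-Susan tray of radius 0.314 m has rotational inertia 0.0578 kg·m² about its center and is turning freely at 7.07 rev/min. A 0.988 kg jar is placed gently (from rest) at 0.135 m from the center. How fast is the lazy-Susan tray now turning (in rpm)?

ω_f ≈ 5.39 rpm

No external torque acts about the center; L_before = L_after.
Added inertia Σmr² = (0.988)(0.135)² = 0.01801 kg·m²; I_f = 0.05780 + 0.01801 = 0.07581 kg·m².
ω_f = I_p ω_i / I_f = (0.05780)(7.07) / 0.07581 = 5.391 rpm.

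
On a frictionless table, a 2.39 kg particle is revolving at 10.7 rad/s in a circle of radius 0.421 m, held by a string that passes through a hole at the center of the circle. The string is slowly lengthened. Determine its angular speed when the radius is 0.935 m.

ω₂ ≈ 2.17 rad/s

No torque about the axis ⇒ m r₁² ω₁ = m r₂² ω₂.
ω₂ = ω₁ (r₁/r₂)² = (10.7)(0.421/0.935)² = 2.169 rad/s.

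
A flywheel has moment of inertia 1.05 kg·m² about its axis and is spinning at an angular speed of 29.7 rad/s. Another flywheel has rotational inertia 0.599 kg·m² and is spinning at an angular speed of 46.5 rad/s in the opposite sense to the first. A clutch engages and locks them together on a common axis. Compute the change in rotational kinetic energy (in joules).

ΔKE ≈ -1110 J

No external torque acts about the common axis, so total angular momentum is conserved.
Taking A's sense as positive: L = (1.050)(29.7) − (0.5990)(46.5) = 3.332 kg·m²·rad/s.
Combined I = 1.050 + 0.5990 = 1.649 kg·m².
ω_f = L / I = 3.332 / 1.649 = 2.020 rad/s.
KE_i = ½ΣIω² = 1111 J; KE_f = ½(1.649)(2.020)² = 3.365 J.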